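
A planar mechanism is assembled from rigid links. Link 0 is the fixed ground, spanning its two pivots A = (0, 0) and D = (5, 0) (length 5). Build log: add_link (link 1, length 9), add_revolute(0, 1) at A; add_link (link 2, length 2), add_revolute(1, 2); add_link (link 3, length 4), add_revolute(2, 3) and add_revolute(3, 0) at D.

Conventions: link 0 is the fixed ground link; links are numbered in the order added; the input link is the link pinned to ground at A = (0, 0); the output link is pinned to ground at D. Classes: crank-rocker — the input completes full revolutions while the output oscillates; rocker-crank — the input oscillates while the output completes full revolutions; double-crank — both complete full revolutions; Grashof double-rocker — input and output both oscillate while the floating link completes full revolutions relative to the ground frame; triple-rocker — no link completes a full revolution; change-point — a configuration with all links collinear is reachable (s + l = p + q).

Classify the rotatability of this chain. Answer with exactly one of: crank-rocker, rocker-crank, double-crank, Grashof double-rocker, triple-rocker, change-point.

lengths: ground=5, input=9, coupler=2, output=4
sorted: s=2 (shortest), l=9 (longest), p+q=9
s + l = 11 vs p + q = 9
s + l > p + q → non-Grashof → no link fully rotates → triple-rocker

triple-rocker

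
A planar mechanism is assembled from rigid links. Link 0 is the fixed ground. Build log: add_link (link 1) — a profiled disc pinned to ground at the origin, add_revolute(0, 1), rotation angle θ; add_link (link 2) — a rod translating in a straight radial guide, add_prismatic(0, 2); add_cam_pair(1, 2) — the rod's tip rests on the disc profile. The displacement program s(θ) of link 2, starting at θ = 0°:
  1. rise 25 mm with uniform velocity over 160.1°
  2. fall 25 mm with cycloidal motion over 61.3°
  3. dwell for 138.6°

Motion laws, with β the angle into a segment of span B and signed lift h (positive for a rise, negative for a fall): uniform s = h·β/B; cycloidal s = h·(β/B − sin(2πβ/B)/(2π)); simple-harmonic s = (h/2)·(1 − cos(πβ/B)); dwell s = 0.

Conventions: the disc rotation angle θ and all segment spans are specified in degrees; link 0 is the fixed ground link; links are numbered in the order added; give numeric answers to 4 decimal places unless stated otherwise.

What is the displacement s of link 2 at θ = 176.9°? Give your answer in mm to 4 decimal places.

seg 1 [0°–160.1°] uniform, h=25: full span → s += 25 → s = 25.0000
seg 2 [160.1°–221.4°] cycloidal, h=-25: θ=176.9° here. β=16.8, B=61.3. -25·(0.2741 − sin(2π·0.2741)/(2π)) = -2.9181 → s = 22.0819

22.0819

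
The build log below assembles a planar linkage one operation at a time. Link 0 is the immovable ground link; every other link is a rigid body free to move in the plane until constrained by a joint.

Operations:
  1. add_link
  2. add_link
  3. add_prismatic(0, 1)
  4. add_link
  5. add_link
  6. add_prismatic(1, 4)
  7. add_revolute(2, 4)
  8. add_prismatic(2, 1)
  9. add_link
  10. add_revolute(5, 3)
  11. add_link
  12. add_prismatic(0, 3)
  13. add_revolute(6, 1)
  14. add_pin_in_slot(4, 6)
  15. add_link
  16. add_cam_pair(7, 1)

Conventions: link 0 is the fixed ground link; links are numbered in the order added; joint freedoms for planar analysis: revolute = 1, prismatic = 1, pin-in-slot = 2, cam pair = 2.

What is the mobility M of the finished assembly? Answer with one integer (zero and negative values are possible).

ground; <1,0,0>
#1 <2,0,0>
#2 <3,0,0>
P:0↔1 J1 <3,1,0>
#3 <4,1,0>
#4 <5,1,0>
P:1↔4 J1 <5,2,0>
R:2↔4 J1 <5,3,0>
P:2↔1 J1 <5,4,0>
#5 <6,4,0>
R:5↔3 J1 <6,5,0>
#6 <7,5,0>
P:0↔3 J1 <7,6,0>
R:6↔1 J1 <7,7,0>
PS:4↔6 J2 <7,7,1>
#7 <8,7,1>
C:7↔1 J2 <8,7,2>
3×7 − 2×7 − 1×2 = 5

M = 5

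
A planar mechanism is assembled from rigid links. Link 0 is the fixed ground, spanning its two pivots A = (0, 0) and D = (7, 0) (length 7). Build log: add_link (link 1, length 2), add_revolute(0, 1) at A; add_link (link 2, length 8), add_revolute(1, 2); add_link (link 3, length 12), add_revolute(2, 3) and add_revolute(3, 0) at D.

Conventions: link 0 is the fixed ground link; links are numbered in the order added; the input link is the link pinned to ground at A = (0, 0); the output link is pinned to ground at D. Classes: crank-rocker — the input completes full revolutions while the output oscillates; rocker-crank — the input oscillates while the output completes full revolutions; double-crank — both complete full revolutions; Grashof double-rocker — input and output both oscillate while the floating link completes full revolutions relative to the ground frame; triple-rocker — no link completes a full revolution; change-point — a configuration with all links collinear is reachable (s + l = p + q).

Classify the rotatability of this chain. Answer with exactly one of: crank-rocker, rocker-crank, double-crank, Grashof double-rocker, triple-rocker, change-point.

lengths: ground=7, input=2, coupler=8, output=12
sorted: s=2 (shortest), l=12 (longest), p+q=15
s + l = 14 vs p + q = 15
s + l < p + q (Grashof) with shortest = input link → crank-rocker

crank-rocker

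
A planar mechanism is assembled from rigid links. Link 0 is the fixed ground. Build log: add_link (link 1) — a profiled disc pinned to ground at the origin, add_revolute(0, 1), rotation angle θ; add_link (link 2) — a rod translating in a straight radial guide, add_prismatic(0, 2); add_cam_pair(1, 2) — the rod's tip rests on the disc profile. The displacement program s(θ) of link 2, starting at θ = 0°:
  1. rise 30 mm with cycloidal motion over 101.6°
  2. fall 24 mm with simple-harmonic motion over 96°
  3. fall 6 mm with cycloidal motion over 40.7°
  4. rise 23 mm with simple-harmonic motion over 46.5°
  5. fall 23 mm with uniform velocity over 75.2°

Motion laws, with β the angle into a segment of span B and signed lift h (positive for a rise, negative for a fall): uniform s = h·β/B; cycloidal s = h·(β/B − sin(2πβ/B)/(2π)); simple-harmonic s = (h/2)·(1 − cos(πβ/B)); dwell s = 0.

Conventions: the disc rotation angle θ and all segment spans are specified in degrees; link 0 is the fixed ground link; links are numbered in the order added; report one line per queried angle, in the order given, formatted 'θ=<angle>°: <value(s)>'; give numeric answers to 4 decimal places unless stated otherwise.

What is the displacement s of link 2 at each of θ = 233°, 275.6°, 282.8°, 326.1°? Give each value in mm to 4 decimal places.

seg 1 [0°–101.6°] cycloidal, h=30: full span → s += 30 → s = 30.0000
seg 2 [101.6°–197.6°] simple-harmonic, h=-24: full span → s += -24 → s = 6.0000
seg 3 [197.6°–238.3°] cycloidal, h=-6: θ=233° here. β=35.4, B=40.7. -6·(0.8698 − sin(2π·0.8698)/(2π)) = -5.9157 → s = 0.0843
seg 3 [197.6°–238.3°] cycloidal, h=-6: full span → s += -6 → s = 0.0000
seg 4 [238.3°–284.8°] simple-harmonic, h=23: θ=275.6° here. β=37.3, B=46.5. 23/2·(1 − cos(π·0.8022)) = 20.8492 → s = 20.8492
seg 4 [238.3°–284.8°] simple-harmonic, h=23: θ=282.8° here. β=44.5, B=46.5. 23/2·(1 − cos(π·0.9570)) = 22.8952 → s = 22.8952
seg 4 [238.3°–284.8°] simple-harmonic, h=23: full span → s += 23 → s = 23.0000
seg 5 [284.8°–360°] uniform, h=-23: θ=326.1° here. β=41.3, B=75.2. -23·41.3/75.2 = -12.6316 → s = 10.3684

θ=233°: 0.0843
θ=275.6°: 20.8492
θ=282.8°: 22.8952
θ=326.1°: 10.3684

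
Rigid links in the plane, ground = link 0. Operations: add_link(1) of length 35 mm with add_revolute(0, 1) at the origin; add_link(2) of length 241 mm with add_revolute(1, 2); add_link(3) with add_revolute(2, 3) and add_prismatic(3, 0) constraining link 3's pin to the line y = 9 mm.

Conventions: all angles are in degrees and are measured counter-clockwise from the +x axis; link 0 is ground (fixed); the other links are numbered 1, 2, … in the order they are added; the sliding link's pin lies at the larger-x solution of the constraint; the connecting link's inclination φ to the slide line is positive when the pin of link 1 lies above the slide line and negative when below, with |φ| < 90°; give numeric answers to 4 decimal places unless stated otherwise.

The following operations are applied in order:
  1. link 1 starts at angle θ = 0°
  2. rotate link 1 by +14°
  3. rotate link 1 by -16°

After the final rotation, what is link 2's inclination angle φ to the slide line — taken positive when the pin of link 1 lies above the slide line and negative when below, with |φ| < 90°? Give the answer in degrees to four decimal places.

geometry: r = 35 mm, L = 241 mm, e = 9 mm; θ starts at 0°
rotate link 1 by +14°: θ ← 0° +14° = 14°
rotate link 1 by -16°: θ ← 14° -16° = -2°
h = r sin θ − e = -1.221482 − 9 = -10.221482
sin φ = h / L = -10.221482 / 241 = -0.04241279
φ = arcsin(-0.04241279) = -2.430803°

-2.4308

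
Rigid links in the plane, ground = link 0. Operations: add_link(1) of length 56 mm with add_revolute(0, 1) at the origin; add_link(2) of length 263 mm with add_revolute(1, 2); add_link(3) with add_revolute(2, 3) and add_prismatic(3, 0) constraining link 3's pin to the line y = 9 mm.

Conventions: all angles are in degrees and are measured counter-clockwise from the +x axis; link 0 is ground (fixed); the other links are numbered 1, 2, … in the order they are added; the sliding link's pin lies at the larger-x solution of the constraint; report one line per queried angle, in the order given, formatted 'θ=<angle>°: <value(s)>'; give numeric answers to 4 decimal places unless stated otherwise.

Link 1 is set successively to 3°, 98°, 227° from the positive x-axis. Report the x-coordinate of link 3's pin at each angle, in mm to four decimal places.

geometry: r = 56 mm, L = 263 mm, e = 9 mm
θ=3°: crank pin P = (r cos θ, r sin θ) = (55.923254, 2.930814)
θ=3°: h = r sin θ − e = 2.930814 − 9 = -6.069186
θ=3°: x = r cos θ + √(L² − h²) = 55.923254 + 262.929962 = 318.853216
θ=98°: crank pin P = (r cos θ, r sin θ) = (-7.793694, 55.455012)
θ=98°: h = r sin θ − e = 55.455012 − 9 = 46.455012
θ=98°: x = r cos θ + √(L² − h²) = -7.793694 + 258.864698 = 251.071004
θ=227°: crank pin P = (r cos θ, r sin θ) = (-38.191908, -40.955807)
θ=227°: h = r sin θ − e = -40.955807 − 9 = -49.955807
θ=227°: x = r cos θ + √(L² − h²) = -38.191908 + 258.211962 = 220.020054

θ=3°: 318.8532
θ=98°: 251.0710
θ=227°: 220.0201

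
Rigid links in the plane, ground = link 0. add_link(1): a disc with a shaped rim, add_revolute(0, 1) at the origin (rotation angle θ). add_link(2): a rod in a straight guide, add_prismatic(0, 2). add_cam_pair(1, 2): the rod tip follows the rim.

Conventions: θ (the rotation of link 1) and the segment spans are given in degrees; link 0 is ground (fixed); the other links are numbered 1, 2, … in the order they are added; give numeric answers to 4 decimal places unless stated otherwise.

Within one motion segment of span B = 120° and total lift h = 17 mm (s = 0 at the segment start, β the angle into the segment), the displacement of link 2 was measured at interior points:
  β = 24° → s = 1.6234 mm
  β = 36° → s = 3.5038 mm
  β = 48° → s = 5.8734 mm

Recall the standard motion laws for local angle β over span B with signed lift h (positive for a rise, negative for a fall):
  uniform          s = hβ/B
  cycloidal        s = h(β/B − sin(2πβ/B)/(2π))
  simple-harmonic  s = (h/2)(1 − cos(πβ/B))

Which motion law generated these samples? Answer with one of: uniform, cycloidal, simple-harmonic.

candidates at β/B = r: uniform s = h·r (linear in β); cycloidal s = h·(r − sin(2πr)/(2π)); simple-harmonic s = (h/2)(1 − cos(πr))
β=24°: printed 1.6234 | uniform 3.4000, cycloidal 0.8268, simple-harmonic 1.6234
β=36°: printed 3.5038 | uniform 5.1000, cycloidal 2.5268, simple-harmonic 3.5038
β=48°: printed 5.8734 | uniform 6.8000, cycloidal 5.2097, simple-harmonic 5.8734
only one law matches every sample → simple-harmonic

simple-harmonic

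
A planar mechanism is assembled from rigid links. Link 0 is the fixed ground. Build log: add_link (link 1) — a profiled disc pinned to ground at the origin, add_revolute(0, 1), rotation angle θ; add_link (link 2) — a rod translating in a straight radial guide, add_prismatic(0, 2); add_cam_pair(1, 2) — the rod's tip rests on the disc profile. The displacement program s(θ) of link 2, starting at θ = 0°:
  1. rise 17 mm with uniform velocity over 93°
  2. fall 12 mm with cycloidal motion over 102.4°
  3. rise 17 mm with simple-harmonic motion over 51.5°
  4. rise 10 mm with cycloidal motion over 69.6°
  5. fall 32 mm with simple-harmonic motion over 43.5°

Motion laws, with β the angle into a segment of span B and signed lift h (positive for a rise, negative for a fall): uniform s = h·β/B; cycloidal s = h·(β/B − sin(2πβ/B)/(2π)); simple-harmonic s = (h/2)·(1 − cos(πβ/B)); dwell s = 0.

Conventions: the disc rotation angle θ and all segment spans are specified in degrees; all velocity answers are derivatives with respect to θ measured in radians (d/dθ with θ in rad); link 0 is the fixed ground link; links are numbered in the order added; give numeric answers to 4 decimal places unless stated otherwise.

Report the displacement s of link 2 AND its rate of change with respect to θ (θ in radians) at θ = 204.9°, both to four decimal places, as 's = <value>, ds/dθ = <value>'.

seg 1 [0°–93°] uniform, h=17: full span → s += 17 → s = 17.0000
seg 2 [93°–195.4°] cycloidal, h=-12: full span → s += -12 → s = 5.0000
seg 3 [195.4°–246.9°] simple-harmonic, h=17: θ=204.9° here. β=9.5, B=51.5. 17/2·(1 − cos(π·0.1845)) = 1.3878 → s = 6.3878
velocity in seg [195.4°–246.9°] (simple-harmonic), θ in radians: β = 9.5° = 0.1658 rad, B = 51.5° = 0.8988 rad; ds/dθ = (πh/(2B)) sin(πβ/B) = (π·17/(2·0.8988)) sin(π·0.1845) = 16.269097 mm/rad

s = 6.3878, ds/dθ = 16.2691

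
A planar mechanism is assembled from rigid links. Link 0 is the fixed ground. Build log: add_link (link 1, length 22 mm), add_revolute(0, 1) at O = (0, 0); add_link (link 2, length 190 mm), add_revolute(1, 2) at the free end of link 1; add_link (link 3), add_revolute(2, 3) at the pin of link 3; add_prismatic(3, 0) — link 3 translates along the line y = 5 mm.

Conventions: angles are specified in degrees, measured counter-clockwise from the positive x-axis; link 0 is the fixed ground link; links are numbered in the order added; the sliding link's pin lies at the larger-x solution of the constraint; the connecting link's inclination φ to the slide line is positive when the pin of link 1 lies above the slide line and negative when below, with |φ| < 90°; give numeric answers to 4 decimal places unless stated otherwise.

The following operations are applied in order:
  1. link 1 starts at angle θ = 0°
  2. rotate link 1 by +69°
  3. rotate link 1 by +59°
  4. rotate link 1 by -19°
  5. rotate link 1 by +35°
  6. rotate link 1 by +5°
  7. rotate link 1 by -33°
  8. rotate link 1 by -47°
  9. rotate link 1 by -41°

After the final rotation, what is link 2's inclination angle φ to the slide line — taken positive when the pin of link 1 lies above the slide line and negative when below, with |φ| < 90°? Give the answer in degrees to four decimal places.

geometry: r = 22 mm, L = 190 mm, e = 5 mm; θ starts at 0°
rotate link 1 by +69°: θ ← 0° +69° = 69°
rotate link 1 by +59°: θ ← 69° +59° = 128°
rotate link 1 by -19°: θ ← 128° -19° = 109°
rotate link 1 by +35°: θ ← 109° +35° = 144°
rotate link 1 by +5°: θ ← 144° +5° = 149°
rotate link 1 by -33°: θ ← 149° -33° = 116°
rotate link 1 by -47°: θ ← 116° -47° = 69°
rotate link 1 by -41°: θ ← 69° -41° = 28°
h = r sin θ − e = 10.328374 − 5 = 5.328374
sin φ = h / L = 5.328374 / 190 = 0.02804408
φ = arcsin(0.02804408) = 1.607018°

1.6070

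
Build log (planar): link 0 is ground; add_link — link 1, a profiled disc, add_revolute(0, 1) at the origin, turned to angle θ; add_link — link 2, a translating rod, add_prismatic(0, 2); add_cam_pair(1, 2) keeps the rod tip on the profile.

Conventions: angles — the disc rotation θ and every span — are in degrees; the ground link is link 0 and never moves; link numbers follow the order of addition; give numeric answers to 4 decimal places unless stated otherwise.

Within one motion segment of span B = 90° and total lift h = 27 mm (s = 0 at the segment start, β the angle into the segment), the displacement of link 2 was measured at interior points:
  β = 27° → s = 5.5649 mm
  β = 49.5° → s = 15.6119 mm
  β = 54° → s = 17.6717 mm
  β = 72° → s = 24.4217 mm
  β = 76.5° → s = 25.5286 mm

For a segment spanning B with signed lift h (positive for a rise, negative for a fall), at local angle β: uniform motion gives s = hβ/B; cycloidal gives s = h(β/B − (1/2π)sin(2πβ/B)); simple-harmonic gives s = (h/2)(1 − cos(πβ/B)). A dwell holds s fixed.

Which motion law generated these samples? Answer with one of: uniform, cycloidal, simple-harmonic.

candidates at β/B = r: uniform s = h·r (linear in β); cycloidal s = h·(r − sin(2πr)/(2π)); simple-harmonic s = (h/2)(1 − cos(πr))
β=27°: printed 5.5649 | uniform 8.1000, cycloidal 4.0131, simple-harmonic 5.5649
β=49.5°: printed 15.6119 | uniform 14.8500, cycloidal 16.1779, simple-harmonic 15.6119
β=54°: printed 17.6717 | uniform 16.2000, cycloidal 18.7258, simple-harmonic 17.6717
β=72°: printed 24.4217 | uniform 21.6000, cycloidal 25.6869, simple-harmonic 24.4217
β=76.5°: printed 25.5286 | uniform 22.9500, cycloidal 26.4265, simple-harmonic 25.5286
only one law matches every sample → simple-harmonic

simple-harmonic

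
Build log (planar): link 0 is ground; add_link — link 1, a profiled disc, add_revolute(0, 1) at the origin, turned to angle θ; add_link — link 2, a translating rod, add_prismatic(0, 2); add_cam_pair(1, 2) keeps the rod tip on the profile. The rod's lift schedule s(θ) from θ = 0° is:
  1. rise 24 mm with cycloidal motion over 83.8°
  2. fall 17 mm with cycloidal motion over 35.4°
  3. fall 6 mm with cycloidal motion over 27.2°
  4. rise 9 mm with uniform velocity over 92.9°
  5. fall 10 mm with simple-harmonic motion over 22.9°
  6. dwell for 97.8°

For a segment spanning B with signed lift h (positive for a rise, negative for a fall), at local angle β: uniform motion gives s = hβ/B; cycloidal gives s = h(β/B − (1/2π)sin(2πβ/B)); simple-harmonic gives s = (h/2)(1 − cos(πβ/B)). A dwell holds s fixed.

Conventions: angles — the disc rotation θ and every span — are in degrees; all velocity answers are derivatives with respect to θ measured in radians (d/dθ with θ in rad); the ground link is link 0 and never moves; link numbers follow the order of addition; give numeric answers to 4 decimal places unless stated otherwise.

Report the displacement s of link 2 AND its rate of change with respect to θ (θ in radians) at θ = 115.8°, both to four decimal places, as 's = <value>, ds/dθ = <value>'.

seg 1 [0°–83.8°] cycloidal, h=24: full span → s += 24 → s = 24.0000
seg 2 [83.8°–119.2°] cycloidal, h=-17: θ=115.8° here. β=32, B=35.4. -17·(0.9040 − sin(2π·0.9040)/(2π)) = -16.9027 → s = 7.0973
velocity in seg [83.8°–119.2°] (cycloidal), θ in radians: β = 32° = 0.5585 rad, B = 35.4° = 0.6178 rad; ds/dθ = (h/B)(1 − cos(2πβ/B)) = ((-17)/0.6178)(1 − cos(2π·0.9040)) = -4.859920 mm/rad

s = 7.0973, ds/dθ = -4.8599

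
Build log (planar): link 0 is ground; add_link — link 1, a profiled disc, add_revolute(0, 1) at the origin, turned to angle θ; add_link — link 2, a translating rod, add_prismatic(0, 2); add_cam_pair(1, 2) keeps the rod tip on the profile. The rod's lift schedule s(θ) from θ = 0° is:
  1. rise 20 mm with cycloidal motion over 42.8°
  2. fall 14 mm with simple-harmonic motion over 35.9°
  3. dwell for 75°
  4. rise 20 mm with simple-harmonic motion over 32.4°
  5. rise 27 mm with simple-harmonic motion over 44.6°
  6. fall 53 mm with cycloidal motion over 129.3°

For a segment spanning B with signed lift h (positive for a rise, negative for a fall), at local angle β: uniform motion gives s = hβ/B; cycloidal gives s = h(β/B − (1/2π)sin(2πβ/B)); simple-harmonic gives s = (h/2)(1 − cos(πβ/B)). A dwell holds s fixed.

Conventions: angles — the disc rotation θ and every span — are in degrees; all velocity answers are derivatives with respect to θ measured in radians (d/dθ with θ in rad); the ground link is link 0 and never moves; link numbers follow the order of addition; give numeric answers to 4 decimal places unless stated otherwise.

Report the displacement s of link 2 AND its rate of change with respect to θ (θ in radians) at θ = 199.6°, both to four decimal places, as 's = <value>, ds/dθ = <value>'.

seg 1 [0°–42.8°] cycloidal, h=20: full span → s += 20 → s = 20.0000
seg 2 [42.8°–78.7°] simple-harmonic, h=-14: full span → s += -14 → s = 6.0000
seg 3 [78.7°–153.7°] dwell: s stays 6.0000
seg 4 [153.7°–186.1°] simple-harmonic, h=20: full span → s += 20 → s = 26.0000
seg 5 [186.1°–230.7°] simple-harmonic, h=27: θ=199.6° here. β=13.5, B=44.6. 27/2·(1 − cos(π·0.3027)) = 5.6575 → s = 31.6575
velocity in seg [186.1°–230.7°] (simple-harmonic), θ in radians: β = 13.5° = 0.2356 rad, B = 44.6° = 0.7784 rad; ds/dθ = (πh/(2B)) sin(πβ/B) = (π·27/(2·0.7784)) sin(π·0.3027) = 44.347850 mm/rad

s = 31.6575, ds/dθ = 44.3478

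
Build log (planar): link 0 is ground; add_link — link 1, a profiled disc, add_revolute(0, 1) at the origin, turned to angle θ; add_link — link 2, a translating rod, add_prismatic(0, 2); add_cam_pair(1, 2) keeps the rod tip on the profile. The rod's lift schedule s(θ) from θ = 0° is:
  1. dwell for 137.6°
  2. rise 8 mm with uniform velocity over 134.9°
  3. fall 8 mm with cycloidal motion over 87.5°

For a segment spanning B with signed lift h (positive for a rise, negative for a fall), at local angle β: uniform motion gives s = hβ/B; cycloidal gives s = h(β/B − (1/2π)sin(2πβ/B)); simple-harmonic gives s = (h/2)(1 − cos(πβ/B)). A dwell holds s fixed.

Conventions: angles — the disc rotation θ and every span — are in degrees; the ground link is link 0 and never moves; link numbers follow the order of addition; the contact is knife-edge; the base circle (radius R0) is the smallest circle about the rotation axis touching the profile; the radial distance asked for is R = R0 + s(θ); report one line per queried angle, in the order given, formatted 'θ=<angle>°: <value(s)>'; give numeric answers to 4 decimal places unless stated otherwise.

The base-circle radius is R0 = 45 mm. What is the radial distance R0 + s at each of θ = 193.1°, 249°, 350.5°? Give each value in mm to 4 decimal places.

seg 1 [0°–137.6°] dwell: s stays 0.0000
seg 2 [137.6°–272.5°] uniform, h=8: θ=193.1° here. β=55.5, B=134.9. 8·55.5/134.9 = 3.2913 → s = 3.2913
seg 2 [137.6°–272.5°] uniform, h=8: θ=249° here. β=111.4, B=134.9. 8·111.4/134.9 = 6.6064 → s = 6.6064
seg 2 [137.6°–272.5°] uniform, h=8: full span → s += 8 → s = 8.0000
seg 3 [272.5°–360°] cycloidal, h=-8: θ=350.5° here. β=78, B=87.5. -8·(0.8914 − sin(2π·0.8914)/(2π)) = -7.9342 → s = 0.0658
θ=193.1°: R = R0 + s = 45 + 3.2913 = 48.2913
θ=249°: R = R0 + s = 45 + 6.6064 = 51.6064
θ=350.5°: R = R0 + s = 45 + 0.0658 = 45.0658

θ=193.1°: 48.2913
θ=249°: 51.6064
θ=350.5°: 45.0658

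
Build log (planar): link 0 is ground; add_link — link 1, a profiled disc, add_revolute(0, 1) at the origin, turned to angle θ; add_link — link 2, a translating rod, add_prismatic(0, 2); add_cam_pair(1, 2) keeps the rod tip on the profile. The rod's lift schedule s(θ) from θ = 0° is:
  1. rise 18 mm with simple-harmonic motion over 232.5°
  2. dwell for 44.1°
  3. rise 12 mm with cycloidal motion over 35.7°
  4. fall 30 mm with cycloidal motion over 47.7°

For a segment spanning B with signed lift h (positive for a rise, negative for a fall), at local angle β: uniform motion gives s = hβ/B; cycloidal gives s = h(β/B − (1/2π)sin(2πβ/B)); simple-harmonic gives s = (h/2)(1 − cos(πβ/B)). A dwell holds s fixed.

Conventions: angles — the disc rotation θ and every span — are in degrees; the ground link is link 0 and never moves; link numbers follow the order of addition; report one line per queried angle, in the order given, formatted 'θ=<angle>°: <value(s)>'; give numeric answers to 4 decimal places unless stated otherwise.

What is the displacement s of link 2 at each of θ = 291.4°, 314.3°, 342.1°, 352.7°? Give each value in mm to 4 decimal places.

seg 1 [0°–232.5°] simple-harmonic, h=18: full span → s += 18 → s = 18.0000
seg 2 [232.5°–276.6°] dwell: s stays 18.0000
seg 3 [276.6°–312.3°] cycloidal, h=12: θ=291.4° here. β=14.8, B=35.7. 12·(0.4146 − sin(2π·0.4146)/(2π)) = 3.9981 → s = 21.9981
seg 3 [276.6°–312.3°] cycloidal, h=12: full span → s += 12 → s = 30.0000
seg 4 [312.3°–360°] cycloidal, h=-30: θ=314.3° here. β=2, B=47.7. -30·(0.0419 − sin(2π·0.0419)/(2π)) = -0.0145 → s = 29.9855
seg 4 [312.3°–360°] cycloidal, h=-30: θ=342.1° here. β=29.8, B=47.7. -30·(0.6247 − sin(2π·0.6247)/(2π)) = -22.1128 → s = 7.8872
seg 4 [312.3°–360°] cycloidal, h=-30: θ=352.7° here. β=40.4, B=47.7. -30·(0.8470 − sin(2π·0.8470)/(2π)) = -29.3245 → s = 0.6755

θ=291.4°: 21.9981
θ=314.3°: 29.9855
θ=342.1°: 7.8872
θ=352.7°: 0.6755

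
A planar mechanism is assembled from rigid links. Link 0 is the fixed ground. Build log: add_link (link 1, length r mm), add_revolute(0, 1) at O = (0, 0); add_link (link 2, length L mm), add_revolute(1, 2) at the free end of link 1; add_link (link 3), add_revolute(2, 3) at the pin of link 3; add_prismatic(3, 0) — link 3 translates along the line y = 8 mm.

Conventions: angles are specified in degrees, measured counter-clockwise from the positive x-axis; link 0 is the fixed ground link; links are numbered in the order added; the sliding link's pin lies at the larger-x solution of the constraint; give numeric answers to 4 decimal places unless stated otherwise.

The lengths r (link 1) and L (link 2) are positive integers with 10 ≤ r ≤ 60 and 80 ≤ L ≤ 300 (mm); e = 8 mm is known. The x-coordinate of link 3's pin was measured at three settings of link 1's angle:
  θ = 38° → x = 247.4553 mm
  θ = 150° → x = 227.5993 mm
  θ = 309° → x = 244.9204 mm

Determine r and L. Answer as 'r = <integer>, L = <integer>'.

constraint per measurement: (x − r cos θ)² + (r sin θ − e)² = L²
subtracting the θ₁ and θ₂ equations cancels the r² and L² terms:
r = (x₁² − x₂²) / (2[(x₁cos θ₁ + e sin θ₁) − (x₂cos θ₂ + e sin θ₂)]) = 12.0000 → r = 12
L² = (x₁ − r cos θ₁)² + (r sin θ₁ − e)² = 56643.9800 → L = 238.0000 → L = 238
check at θ₃=309°: x = 244.9204 (printed 244.9204) ✓

r = 12, L = 238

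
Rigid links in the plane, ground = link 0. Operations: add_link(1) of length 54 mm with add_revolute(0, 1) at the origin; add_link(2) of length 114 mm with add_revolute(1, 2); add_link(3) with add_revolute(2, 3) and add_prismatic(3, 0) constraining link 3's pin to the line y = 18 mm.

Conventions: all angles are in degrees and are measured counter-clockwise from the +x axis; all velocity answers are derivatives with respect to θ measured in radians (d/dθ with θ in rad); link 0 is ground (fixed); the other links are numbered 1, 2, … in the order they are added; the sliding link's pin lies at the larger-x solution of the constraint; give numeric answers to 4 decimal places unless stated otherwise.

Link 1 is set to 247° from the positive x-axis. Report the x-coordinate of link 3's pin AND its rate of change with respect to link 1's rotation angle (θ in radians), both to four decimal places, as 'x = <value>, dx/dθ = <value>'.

geometry: r = 54 mm, L = 114 mm, e = 18 mm
crank pin P = (r cos θ, r sin θ) = (-21.099481, -49.707262)
h = r sin θ − e = -49.707262 − 18 = -67.707262
x = r cos θ + √(L² − h²) = -21.099481 + 91.715466 = 70.615985
dx/dθ = −r sin θ − h·r cos θ/√(L² − h²) (θ in radians; h = -67.707262) = 34.130957

x = 70.6160, dx/dθ = 34.1310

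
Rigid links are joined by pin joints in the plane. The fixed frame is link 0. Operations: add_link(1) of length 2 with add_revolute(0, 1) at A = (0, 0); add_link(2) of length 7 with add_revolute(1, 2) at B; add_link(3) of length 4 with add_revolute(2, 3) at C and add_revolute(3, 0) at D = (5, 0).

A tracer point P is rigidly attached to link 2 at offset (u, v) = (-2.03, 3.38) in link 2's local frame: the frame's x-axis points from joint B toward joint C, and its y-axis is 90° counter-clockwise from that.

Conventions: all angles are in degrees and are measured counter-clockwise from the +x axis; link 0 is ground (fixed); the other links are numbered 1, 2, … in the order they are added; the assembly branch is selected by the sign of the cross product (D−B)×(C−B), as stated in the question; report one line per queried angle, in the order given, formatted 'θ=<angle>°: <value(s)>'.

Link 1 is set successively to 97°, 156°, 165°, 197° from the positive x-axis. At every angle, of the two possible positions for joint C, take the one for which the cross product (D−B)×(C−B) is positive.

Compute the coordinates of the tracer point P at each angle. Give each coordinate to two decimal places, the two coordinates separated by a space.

A=(0,0), D=(5.00,0)
θ=97°: B = A + 2.00·(cos97°, sin97°) = (-0.2437, 1.9851)
θ=97°: |BD| = 5.6069
θ=97°: circle(B,7.00) ∩ circle(D,4.00): a=5.7463, h=3.9976
θ=97°:   candidates: C₊=(6.5456,3.6893) cross=22.414; C₋=(3.7150,-3.7880) cross=-22.414
θ=97°:   branch + wants cross > 0 → take C=(6.5456,3.6893) (cross=22.414)
θ=97°: ex = (C−B)/|BC| = (0.9699,0.2435); ey = (-0.2435,0.9699)
θ=97°: P = B + -2.03·ex + 3.38·ey = (-3.0356,4.7692)
θ=156°: B = A + 2.00·(cos156°, sin156°) = (-1.8271, 0.8135)
θ=156°: |BD| = 6.8754
θ=156°: circle(B,7.00) ∩ circle(D,4.00): a=5.8376, h=3.8630
θ=156°:   candidates: C₊=(4.4265,3.9587) cross=26.560; C₋=(3.5124,-3.7131) cross=-26.560
θ=156°:   branch + wants cross > 0 → take C=(4.4265,3.9587) (cross=26.560)
θ=156°: ex = (C−B)/|BC| = (0.8934,0.4493); ey = (-0.4493,0.8934)
θ=156°: P = B + -2.03·ex + 3.38·ey = (-5.1593,2.9210)
θ=165°: B = A + 2.00·(cos165°, sin165°) = (-1.9319, 0.5176)
θ=165°: |BD| = 6.9512
θ=165°: circle(B,7.00) ∩ circle(D,4.00): a=5.8493, h=3.8452
θ=165°:   candidates: C₊=(4.1875,3.9166) cross=26.729; C₋=(3.6148,-3.7525) cross=-26.729
θ=165°:   branch + wants cross > 0 → take C=(4.1875,3.9166) (cross=26.729)
θ=165°: ex = (C−B)/|BC| = (0.8742,0.4856); ey = (-0.4856,0.8742)
θ=165°: P = B + -2.03·ex + 3.38·ey = (-5.3477,2.4867)
θ=197°: B = A + 2.00·(cos197°, sin197°) = (-1.9126, -0.5847)
θ=197°: |BD| = 6.9373
θ=197°: circle(B,7.00) ∩ circle(D,4.00): a=5.8471, h=3.8486
θ=197°:   candidates: C₊=(3.5893,3.7430) cross=26.699; C₋=(4.2381,-3.9268) cross=-26.699
θ=197°:   branch + wants cross > 0 → take C=(3.5893,3.7430) (cross=26.699)
θ=197°: ex = (C−B)/|BC| = (0.7860,0.6182); ey = (-0.6182,0.7860)
θ=197°: P = B + -2.03·ex + 3.38·ey = (-5.5978,0.8168)

θ=97°: -3.04 4.77
θ=156°: -5.16 2.92
θ=165°: -5.35 2.49
θ=197°: -5.60 0.82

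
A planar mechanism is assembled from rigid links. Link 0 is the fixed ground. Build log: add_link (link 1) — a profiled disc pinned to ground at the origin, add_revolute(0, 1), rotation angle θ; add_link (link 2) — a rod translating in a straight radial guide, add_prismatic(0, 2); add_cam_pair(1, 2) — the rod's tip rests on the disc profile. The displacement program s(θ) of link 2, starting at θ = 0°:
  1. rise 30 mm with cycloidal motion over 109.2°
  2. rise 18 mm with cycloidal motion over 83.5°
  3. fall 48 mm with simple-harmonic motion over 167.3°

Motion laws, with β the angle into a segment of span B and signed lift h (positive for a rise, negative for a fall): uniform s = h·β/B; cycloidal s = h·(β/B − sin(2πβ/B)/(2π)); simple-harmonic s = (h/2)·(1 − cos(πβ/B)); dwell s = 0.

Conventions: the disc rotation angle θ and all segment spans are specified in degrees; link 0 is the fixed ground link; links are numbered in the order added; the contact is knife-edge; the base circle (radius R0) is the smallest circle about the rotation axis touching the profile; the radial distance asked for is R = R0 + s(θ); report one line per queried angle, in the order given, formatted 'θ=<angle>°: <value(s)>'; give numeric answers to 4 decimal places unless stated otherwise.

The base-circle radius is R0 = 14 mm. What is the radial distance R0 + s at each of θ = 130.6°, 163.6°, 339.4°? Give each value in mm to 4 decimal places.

seg 1 [0°–109.2°] cycloidal, h=30: full span → s += 30 → s = 30.0000
seg 2 [109.2°–192.7°] cycloidal, h=18: θ=130.6° here. β=21.4, B=83.5. 18·(0.2563 − sin(2π·0.2563)/(2π)) = 1.7506 → s = 31.7506
seg 2 [109.2°–192.7°] cycloidal, h=18: θ=163.6° here. β=54.4, B=83.5. 18·(0.6515 − sin(2π·0.6515)/(2π)) = 14.0603 → s = 44.0603
seg 2 [109.2°–192.7°] cycloidal, h=18: full span → s += 18 → s = 48.0000
seg 3 [192.7°–360°] simple-harmonic, h=-48: θ=339.4° here. β=146.7, B=167.3. -48/2·(1 − cos(π·0.8769)) = -46.2266 → s = 1.7734
θ=130.6°: R = R0 + s = 14 + 31.7506 = 45.7506
θ=163.6°: R = R0 + s = 14 + 44.0603 = 58.0603
θ=339.4°: R = R0 + s = 14 + 1.7734 = 15.7734

θ=130.6°: 45.7506
θ=163.6°: 58.0603
θ=339.4°: 15.7734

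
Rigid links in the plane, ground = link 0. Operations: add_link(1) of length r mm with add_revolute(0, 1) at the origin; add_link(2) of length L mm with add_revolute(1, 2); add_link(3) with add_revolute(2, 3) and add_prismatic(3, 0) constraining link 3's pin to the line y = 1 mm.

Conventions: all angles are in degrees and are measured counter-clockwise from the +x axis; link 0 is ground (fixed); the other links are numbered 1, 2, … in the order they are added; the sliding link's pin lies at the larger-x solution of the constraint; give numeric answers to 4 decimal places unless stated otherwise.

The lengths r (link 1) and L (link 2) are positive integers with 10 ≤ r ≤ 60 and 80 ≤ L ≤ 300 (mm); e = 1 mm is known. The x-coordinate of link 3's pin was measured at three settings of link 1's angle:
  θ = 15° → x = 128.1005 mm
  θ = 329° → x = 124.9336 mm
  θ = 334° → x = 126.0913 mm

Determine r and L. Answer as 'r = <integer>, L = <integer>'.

constraint per measurement: (x − r cos θ)² + (r sin θ − e)² = L²
subtracting the θ₁ and θ₂ equations cancels the r² and L² terms:
r = (x₁² − x₂²) / (2[(x₁cos θ₁ + e sin θ₁) − (x₂cos θ₂ + e sin θ₂)]) = 22.9998 → r = 23
L² = (x₁ − r cos θ₁)² + (r sin θ₁ − e)² = 11235.9957 → L = 106.0000 → L = 106
check at θ₃=334°: x = 126.0913 (printed 126.0913) ✓

r = 23, L = 106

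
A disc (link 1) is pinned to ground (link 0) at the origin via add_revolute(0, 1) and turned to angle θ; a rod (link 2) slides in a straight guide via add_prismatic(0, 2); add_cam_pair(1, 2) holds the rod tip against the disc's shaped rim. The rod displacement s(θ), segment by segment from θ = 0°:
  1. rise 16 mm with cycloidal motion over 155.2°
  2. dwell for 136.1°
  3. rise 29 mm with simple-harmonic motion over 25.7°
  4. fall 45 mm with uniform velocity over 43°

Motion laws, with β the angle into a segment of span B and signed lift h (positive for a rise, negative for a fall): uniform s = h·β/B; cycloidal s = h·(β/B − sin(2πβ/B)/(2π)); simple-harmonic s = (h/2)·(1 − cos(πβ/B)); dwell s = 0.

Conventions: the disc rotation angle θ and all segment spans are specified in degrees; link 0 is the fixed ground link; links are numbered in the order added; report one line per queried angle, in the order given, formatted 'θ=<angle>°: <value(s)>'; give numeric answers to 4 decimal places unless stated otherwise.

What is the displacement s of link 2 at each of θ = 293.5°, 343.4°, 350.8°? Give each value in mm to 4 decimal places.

segment 1 (0° to 155.2°, cycloidal, h = 16) is passed completely: s = 0.0000 + (16) = 16.0000
segment 2 (155.2° to 291.3°, dwell): s unchanged at 16.0000
θ = 293.5° falls in segment 3 (291.3° to 317°, simple-harmonic, h = 29): β = 293.5 − 291.3 = 2.2°, B = 25.7°; Δs = 29/2·(1 − cos(π·0.0856)) = 0.5212; s = 16.0000 + 0.5212 = 16.5212
segment 3 (291.3° to 317°, simple-harmonic, h = 29) is passed completely: s = 16.0000 + (29) = 45.0000
θ = 343.4° falls in segment 4 (317° to 360°, uniform, h = -45): β = 343.4 − 317 = 26.4°, B = 43°; Δs = -45·26.4/43 = -27.6279; s = 45.0000 − 27.6279 = 17.3721
θ = 350.8° falls in segment 4 (317° to 360°, uniform, h = -45): β = 350.8 − 317 = 33.8°, B = 43°; Δs = -45·33.8/43 = -35.3721; s = 45.0000 − 35.3721 = 9.6279

θ=293.5°: 16.5212
θ=343.4°: 17.3721
θ=350.8°: 9.6279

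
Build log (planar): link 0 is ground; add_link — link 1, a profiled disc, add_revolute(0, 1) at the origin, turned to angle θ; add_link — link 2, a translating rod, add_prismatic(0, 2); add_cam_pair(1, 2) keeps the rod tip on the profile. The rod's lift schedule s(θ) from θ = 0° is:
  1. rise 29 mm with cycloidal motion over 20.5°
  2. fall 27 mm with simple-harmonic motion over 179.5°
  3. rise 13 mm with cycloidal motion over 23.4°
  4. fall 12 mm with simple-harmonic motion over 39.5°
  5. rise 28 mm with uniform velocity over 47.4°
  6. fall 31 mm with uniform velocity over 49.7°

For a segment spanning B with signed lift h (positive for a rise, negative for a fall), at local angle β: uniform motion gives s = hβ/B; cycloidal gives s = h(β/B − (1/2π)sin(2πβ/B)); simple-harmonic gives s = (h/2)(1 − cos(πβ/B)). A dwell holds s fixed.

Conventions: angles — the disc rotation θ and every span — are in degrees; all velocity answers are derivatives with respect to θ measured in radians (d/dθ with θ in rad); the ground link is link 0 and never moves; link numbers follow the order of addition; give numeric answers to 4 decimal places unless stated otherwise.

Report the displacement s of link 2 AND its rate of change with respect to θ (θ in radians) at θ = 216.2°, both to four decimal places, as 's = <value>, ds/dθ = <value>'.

seg 1 [0°–20.5°] cycloidal, h=29: full span → s += 29 → s = 29.0000
seg 2 [20.5°–200°] simple-harmonic, h=-27: full span → s += -27 → s = 2.0000
seg 3 [200°–223.4°] cycloidal, h=13: θ=216.2° here. β=16.2, B=23.4. 13·(0.6923 − sin(2π·0.6923)/(2π)) = 10.9346 → s = 12.9346
velocity in seg [200°–223.4°] (cycloidal), θ in radians: β = 16.2° = 0.2827 rad, B = 23.4° = 0.4084 rad; ds/dθ = (h/B)(1 − cos(2πβ/B)) = (13/0.4084)(1 − cos(2π·0.6923)) = 43.118413 mm/rad

s = 12.9346, ds/dθ = 43.1184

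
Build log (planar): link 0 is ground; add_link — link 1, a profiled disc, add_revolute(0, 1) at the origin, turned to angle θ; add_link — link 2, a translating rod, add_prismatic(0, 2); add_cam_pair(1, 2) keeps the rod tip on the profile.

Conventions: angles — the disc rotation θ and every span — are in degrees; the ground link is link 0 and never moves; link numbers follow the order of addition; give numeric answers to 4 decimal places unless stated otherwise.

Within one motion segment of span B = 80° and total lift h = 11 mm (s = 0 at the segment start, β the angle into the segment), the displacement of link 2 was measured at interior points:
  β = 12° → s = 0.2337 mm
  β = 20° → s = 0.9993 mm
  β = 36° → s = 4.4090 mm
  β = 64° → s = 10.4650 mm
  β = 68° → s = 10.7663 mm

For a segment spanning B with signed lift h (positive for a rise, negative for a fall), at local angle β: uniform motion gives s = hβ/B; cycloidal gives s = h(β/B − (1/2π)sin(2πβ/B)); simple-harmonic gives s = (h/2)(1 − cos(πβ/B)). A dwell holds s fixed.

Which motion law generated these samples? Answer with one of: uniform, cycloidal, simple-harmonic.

candidates at β/B = r: uniform s = h·r (linear in β); cycloidal s = h·(r − sin(2πr)/(2π)); simple-harmonic s = (h/2)(1 − cos(πr))
β=12°: printed 0.2337 | uniform 1.6500, cycloidal 0.2337, simple-harmonic 0.5995
β=20°: printed 0.9993 | uniform 2.7500, cycloidal 0.9993, simple-harmonic 1.6109
β=36°: printed 4.4090 | uniform 4.9500, cycloidal 4.4090, simple-harmonic 4.6396
β=64°: printed 10.4650 | uniform 8.8000, cycloidal 10.4650, simple-harmonic 9.9496
β=68°: printed 10.7663 | uniform 9.3500, cycloidal 10.7663, simple-harmonic 10.4005
only one law matches every sample → cycloidal

cycloidal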